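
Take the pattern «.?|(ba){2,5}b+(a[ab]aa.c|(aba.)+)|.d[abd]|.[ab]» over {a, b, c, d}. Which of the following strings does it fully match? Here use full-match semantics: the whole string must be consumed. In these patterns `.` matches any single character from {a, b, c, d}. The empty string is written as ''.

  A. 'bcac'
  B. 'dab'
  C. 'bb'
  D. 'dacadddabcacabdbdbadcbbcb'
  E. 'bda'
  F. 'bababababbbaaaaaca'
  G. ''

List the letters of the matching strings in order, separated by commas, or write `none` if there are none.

C, E, G

A → no match
B → no match
C → match
D → no match
E → match
F → no match
G → match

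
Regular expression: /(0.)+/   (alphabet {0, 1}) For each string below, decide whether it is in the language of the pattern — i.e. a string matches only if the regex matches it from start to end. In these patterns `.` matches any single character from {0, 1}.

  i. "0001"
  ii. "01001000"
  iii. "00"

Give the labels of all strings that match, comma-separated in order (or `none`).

i, iii

i → match
ii → no match
iii → match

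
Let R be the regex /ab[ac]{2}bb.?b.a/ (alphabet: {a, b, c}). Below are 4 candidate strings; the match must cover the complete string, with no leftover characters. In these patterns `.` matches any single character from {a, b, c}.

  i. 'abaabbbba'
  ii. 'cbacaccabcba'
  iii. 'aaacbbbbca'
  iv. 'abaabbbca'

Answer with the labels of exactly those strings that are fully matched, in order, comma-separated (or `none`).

i, iv

i → match
ii → no match — must start with 'ab'
iii → no match — must start with 'ab'
iv → match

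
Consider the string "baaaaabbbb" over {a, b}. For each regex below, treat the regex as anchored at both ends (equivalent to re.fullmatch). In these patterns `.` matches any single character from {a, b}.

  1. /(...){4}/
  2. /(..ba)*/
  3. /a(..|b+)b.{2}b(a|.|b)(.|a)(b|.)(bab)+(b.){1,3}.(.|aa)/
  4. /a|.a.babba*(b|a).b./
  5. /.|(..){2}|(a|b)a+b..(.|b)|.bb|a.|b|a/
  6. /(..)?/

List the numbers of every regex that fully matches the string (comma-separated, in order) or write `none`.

1 → no match
2 → no match
3 → no match — must start with "a"
4 → no match
5 → match
6 → no match

5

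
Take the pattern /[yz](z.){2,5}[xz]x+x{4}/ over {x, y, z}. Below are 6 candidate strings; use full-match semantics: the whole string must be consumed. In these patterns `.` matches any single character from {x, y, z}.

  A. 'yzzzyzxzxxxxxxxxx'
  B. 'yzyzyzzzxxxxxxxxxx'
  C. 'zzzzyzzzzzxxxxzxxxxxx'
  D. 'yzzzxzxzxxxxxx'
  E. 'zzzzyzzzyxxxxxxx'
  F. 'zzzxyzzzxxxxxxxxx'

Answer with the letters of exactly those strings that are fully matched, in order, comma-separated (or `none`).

A → match
B → match
C → no match
D → match
E → match
F → no match

A, B, D, E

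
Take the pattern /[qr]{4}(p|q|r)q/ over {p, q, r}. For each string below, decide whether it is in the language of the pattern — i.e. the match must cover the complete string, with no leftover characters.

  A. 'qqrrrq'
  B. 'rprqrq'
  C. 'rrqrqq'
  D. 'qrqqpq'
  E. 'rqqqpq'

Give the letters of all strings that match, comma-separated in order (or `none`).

A, C, D, E

A. 'qqrrrq' → match
B. 'rprqrq' → no match
C. 'rrqrqq' → match
D. 'qrqqpq' → match
E. 'rqqqpq' → match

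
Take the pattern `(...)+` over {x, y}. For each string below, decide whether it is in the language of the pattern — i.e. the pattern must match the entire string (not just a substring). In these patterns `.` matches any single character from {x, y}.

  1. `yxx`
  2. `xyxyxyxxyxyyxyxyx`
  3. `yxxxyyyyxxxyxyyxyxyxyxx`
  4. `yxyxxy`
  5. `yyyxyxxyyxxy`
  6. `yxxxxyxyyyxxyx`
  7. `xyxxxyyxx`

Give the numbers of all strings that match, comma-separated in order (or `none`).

1, 4, 5, 7

1 → match
2 → no match
3 → no match
4 → match
5 → match
6 → no match
7 → match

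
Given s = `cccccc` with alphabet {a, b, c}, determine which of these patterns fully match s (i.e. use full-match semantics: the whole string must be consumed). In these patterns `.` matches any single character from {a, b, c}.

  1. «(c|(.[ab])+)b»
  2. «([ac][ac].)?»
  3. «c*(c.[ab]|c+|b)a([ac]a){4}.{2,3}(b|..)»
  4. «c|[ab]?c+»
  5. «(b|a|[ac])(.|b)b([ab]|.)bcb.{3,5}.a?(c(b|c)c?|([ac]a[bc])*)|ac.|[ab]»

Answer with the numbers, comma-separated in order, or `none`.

1 → no match — must end with `b`
2 → no match
3 → no match
4 → match
5 → no match

4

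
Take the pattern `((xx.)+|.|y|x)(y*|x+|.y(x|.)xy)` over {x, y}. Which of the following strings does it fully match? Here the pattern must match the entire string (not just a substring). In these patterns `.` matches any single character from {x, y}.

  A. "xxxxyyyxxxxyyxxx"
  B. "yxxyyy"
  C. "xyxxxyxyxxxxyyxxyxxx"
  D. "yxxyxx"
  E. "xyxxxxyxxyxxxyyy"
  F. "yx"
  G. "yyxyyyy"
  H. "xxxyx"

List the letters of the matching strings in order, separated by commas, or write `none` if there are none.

F

A → no match
B → no match
C → no match
D → no match
E → no match
F → match
G → no match
H → no match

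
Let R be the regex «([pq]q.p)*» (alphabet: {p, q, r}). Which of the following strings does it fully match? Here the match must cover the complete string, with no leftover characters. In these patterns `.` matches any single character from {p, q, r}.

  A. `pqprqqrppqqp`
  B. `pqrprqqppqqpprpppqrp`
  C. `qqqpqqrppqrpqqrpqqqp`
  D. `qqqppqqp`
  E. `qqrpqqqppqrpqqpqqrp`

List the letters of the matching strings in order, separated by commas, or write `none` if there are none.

A → no match
B → no match
C → match
D → match
E → no match

C, D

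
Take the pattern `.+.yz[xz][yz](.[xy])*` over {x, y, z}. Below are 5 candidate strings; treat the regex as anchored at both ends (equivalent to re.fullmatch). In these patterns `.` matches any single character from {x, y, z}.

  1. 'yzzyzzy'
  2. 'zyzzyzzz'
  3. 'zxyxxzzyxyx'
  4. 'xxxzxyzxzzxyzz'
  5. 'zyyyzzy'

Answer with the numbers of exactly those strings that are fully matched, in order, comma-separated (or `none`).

1, 2, 5

1 → match
2 → match
3 → no match
4 → no match
5 → match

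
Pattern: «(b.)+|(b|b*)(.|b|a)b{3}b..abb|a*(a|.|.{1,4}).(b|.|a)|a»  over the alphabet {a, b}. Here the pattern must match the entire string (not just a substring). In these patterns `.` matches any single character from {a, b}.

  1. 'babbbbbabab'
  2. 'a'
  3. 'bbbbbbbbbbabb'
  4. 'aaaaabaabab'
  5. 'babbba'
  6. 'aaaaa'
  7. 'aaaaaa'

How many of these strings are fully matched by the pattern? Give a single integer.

1 → no match
2 → match
3 → match
4 → match
5 → match
6 → match
7 → match
Total matched: 6

6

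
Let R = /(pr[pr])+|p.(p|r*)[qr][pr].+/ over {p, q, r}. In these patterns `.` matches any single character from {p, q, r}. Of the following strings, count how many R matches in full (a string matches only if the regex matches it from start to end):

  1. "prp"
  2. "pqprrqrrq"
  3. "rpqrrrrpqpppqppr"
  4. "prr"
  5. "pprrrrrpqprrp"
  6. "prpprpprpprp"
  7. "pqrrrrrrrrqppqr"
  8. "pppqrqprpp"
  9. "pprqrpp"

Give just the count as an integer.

1. "prp" → match
2. "pqprrqrrq" → match
3 → no match
4. "prr" → match
5 → match
6. "prpprpprpprp" → match
7 → match
8. "pppqrqprpp" → match
9. "pprqrpp" → match
Total matched: 8

8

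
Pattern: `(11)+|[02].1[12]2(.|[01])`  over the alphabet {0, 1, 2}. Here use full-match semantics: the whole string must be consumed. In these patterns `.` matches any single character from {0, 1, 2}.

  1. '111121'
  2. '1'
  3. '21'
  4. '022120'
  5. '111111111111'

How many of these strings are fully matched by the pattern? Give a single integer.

1

1 → no match
2 → no match
3 → no match
4 → no match
5 → match
Total matched: 1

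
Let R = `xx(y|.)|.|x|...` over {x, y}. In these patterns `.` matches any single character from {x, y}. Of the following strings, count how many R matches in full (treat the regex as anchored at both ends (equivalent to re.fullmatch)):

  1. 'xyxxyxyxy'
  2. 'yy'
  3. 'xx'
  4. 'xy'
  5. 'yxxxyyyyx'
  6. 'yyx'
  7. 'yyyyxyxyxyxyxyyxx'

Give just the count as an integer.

1

1 → no match
2 → no match
3 → no match
4 → no match
5 → no match
6 → match
7 → no match
Total matched: 1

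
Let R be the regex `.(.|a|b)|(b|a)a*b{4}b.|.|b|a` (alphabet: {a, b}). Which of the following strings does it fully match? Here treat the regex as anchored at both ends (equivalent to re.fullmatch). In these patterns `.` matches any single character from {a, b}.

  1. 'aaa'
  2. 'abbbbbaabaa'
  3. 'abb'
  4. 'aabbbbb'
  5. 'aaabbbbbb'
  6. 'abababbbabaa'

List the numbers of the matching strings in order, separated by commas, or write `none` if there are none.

5

1 → no match
2 → no match
3 → no match
4 → no match
5 → match
6 → no match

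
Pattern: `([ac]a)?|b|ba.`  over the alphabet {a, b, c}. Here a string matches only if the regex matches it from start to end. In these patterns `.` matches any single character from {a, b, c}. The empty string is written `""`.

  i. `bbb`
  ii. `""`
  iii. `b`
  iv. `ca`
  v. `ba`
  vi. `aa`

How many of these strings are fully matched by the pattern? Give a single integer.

4

i → no match
ii → match
iii → match
iv → match
v → no match
vi → match
Total matched: 4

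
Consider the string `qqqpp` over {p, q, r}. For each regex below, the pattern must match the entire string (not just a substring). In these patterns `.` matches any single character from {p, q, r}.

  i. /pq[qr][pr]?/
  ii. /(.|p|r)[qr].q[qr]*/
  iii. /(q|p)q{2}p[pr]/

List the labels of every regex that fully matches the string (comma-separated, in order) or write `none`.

i → no match — must start with `pq`
ii → no match
iii → match

iii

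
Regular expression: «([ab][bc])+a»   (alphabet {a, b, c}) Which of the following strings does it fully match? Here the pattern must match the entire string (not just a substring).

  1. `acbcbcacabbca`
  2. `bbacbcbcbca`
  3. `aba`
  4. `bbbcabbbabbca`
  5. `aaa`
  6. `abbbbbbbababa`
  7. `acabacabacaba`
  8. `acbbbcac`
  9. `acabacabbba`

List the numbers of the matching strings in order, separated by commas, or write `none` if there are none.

1 → match
2 → match
3 → match
4 → match
5 → no match
6 → match
7 → match
8 → no match — must end with `a`
9 → match

1, 2, 3, 4, 6, 7, 9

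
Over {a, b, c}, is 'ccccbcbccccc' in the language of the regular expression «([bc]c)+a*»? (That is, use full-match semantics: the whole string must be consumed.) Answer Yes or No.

Yes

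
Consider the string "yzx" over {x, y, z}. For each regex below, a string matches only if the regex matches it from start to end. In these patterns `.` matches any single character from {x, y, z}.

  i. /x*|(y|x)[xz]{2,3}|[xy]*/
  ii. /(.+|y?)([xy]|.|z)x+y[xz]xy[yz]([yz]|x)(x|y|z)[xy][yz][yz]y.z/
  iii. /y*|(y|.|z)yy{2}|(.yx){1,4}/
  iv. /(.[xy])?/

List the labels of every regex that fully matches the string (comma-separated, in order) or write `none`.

i

i → match
ii → no match — must end with "z"
iii → no match
iv → no match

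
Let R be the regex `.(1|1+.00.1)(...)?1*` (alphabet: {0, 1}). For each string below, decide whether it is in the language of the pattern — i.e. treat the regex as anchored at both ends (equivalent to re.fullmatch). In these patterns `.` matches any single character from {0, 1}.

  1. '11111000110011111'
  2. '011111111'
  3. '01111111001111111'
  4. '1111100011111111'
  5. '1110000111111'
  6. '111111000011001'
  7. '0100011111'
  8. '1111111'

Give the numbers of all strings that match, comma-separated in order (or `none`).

1 → match
2 → match
3 → match
4 → match
5 → match
6 → match
7 → match
8 → match

1, 2, 3, 4, 5, 6, 7, 8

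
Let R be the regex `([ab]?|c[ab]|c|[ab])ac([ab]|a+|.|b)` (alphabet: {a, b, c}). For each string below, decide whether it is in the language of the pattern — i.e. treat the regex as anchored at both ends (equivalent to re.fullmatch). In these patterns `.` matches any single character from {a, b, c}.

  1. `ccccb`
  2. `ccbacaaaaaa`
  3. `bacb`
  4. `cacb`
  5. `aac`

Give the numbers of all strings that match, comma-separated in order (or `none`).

1 → no match
2 → no match
3 → match
4 → match
5 → no match

3, 4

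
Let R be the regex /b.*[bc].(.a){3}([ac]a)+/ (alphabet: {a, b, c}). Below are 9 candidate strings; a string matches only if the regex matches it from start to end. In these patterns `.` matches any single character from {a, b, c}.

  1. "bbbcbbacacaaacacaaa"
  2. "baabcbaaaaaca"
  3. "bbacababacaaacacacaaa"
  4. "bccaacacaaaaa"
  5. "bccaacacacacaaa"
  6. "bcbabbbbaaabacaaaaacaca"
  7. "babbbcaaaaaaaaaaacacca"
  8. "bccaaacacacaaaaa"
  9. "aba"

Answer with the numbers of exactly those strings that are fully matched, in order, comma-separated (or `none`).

1 → match
2 → match
3 → match
4 → match
5 → match
6 → match
7 → no match
8 → match
9. "aba" → no match — must start with "b"

1, 2, 3, 4, 5, 6, 8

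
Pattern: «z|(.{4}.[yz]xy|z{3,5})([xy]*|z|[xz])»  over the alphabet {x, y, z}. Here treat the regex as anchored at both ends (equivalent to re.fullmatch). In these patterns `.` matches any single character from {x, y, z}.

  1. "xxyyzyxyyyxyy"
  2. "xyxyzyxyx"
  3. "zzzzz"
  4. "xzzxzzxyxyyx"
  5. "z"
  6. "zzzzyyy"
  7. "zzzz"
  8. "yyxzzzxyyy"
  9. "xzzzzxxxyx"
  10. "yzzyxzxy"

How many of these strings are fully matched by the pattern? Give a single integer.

1 → match
2 → match
3 → match
4 → match
5 → match
6 → match
7 → match
8 → match
9 → no match
10 → match
Total matched: 9

9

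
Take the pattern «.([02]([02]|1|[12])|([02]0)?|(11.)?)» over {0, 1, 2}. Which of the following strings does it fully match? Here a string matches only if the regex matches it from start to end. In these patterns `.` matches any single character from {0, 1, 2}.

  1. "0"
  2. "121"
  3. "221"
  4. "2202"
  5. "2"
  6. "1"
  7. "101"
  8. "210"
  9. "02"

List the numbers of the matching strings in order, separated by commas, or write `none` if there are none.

1, 2, 3, 5, 6, 7

1 → match
2 → match
3 → match
4 → no match
5 → match
6 → match
7 → match
8 → no match
9 → no match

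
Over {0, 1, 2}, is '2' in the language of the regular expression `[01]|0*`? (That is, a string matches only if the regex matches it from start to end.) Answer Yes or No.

No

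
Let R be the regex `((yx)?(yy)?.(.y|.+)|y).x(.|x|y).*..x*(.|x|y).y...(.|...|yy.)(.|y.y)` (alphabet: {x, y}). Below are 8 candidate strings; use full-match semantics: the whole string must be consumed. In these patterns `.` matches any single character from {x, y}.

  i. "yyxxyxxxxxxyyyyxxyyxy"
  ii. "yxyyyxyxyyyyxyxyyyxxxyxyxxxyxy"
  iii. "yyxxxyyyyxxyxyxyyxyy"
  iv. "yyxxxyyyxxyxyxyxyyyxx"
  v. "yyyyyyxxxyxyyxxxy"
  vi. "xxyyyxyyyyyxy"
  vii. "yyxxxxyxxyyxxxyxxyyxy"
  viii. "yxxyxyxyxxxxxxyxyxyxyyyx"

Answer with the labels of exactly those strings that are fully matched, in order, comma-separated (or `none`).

i, viii

i → match
ii → no match
iii → no match
iv → no match
v → no match
vi → no match
vii → no match
viii → match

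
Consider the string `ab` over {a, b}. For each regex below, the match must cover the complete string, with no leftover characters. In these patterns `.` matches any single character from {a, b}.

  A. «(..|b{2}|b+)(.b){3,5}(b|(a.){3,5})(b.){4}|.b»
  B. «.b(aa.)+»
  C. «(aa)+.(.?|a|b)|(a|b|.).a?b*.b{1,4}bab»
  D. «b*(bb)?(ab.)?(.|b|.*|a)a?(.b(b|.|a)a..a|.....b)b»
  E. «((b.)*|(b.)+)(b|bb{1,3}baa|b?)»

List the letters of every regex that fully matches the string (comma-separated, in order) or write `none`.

A → match
B → no match
C → no match
D → no match
E → no match

A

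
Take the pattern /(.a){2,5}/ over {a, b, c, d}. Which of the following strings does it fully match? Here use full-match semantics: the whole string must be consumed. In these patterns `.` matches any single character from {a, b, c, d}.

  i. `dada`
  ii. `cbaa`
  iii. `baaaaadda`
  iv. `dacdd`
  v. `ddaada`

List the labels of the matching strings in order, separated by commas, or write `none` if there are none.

i

i → match
ii → no match
iii → no match
iv → no match — must end with `a`
v → no match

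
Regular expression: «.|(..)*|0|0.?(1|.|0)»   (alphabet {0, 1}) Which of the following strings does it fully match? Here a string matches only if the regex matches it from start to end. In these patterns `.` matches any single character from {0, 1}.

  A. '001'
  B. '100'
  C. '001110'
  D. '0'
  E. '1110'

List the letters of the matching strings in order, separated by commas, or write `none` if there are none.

A → match
B → no match
C → match
D → match
E → match

A, C, D, E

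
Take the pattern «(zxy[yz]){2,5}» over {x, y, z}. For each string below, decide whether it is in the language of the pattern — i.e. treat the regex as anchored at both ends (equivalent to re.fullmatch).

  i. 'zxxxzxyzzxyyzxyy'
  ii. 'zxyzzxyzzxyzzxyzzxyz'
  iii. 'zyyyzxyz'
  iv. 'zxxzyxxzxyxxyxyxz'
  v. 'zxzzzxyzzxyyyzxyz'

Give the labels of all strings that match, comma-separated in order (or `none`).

i → no match — must start with 'zxy'
ii → match
iii → no match — must start with 'zxy'
iv → no match — must start with 'zxy'
v → no match — must start with 'zxy'

ii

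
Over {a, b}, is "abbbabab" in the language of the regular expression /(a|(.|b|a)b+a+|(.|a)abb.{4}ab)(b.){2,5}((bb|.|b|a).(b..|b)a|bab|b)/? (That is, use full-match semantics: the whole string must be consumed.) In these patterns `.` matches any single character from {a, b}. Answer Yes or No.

Yes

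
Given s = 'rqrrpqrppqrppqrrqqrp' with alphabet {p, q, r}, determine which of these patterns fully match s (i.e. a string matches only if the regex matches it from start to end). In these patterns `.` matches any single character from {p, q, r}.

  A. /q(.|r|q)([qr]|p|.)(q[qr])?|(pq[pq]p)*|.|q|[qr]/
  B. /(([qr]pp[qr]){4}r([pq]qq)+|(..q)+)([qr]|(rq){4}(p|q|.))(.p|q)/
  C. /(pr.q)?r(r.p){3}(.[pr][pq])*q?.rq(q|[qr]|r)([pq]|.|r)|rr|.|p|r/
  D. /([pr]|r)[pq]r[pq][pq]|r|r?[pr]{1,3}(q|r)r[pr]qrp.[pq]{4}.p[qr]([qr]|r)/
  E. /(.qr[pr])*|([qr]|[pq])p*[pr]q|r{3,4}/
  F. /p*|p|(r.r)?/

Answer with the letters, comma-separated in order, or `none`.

A → no match
B → no match
C → no match
D → no match
E → match
F → no match

E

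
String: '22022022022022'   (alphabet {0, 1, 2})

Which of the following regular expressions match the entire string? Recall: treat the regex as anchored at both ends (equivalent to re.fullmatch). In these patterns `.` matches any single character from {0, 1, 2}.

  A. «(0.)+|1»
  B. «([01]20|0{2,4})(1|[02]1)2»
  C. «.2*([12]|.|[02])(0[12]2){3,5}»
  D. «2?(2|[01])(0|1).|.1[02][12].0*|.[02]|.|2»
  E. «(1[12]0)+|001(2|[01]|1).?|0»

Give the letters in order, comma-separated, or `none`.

A → no match
B → no match — must end with '12'
C → match
D → no match
E → no match

C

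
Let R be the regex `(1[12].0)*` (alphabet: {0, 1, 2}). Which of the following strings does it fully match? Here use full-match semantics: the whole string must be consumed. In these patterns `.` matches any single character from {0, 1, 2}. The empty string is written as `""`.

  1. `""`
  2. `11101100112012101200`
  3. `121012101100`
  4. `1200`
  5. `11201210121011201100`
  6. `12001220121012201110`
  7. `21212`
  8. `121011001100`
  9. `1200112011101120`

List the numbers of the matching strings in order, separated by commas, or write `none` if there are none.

1, 2, 3, 4, 5, 6, 8, 9

1 → match
2 → match
3 → match
4 → match
5 → match
6 → match
7 → no match
8 → match
9 → match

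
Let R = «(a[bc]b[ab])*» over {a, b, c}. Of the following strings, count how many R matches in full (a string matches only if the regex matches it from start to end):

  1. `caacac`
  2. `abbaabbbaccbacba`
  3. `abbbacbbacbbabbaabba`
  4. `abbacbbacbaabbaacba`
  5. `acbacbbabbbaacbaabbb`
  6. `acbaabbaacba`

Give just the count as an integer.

1 → no match
2 → no match
3 → match
4 → no match
5 → no match
6 → match
Total matched: 2

2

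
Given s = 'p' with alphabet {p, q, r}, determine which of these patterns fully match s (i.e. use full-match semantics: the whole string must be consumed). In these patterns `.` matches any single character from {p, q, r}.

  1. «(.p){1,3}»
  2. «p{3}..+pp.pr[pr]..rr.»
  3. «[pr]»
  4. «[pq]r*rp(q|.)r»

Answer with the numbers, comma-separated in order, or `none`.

3

1 → no match
2 → no match
3 → match
4 → no match — must end with 'r'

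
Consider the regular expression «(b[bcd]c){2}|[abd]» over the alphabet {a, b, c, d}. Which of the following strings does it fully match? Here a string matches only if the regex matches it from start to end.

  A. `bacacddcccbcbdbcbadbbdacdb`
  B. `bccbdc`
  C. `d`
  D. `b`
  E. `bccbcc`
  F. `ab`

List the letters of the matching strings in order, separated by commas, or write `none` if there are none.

B, C, D, E

A → no match
B → match
C → match
D → match
E → match
F → no match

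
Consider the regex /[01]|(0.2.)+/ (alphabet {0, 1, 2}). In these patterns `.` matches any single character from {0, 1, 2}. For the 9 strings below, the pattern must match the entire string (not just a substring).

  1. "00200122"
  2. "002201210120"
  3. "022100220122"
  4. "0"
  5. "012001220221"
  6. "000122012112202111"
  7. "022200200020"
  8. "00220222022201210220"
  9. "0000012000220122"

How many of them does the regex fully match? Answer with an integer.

7

1 → match
2 → match
3 → match
4 → match
5 → match
6 → no match
7 → match
8 → match
9 → no match
Total matched: 7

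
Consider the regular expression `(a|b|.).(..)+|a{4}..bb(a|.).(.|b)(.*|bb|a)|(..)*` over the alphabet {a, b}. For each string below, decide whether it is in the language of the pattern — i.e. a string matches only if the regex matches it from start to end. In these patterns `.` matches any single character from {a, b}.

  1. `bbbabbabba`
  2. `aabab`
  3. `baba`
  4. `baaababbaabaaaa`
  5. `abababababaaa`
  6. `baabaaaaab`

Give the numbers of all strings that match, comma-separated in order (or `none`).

1, 3, 6

1. `bbbabbabba` → match
2. `aabab` → no match
3. `baba` → match
4 → no match
5 → no match
6. `baabaaaaab` → match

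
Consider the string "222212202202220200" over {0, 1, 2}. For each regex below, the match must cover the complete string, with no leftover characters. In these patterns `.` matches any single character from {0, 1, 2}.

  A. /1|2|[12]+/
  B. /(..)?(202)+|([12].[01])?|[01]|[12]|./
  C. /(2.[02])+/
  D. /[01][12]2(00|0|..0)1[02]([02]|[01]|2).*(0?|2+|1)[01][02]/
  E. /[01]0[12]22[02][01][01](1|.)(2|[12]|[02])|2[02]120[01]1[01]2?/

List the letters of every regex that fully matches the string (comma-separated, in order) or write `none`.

A → no match
B → no match
C → match
D → no match
E → no match

C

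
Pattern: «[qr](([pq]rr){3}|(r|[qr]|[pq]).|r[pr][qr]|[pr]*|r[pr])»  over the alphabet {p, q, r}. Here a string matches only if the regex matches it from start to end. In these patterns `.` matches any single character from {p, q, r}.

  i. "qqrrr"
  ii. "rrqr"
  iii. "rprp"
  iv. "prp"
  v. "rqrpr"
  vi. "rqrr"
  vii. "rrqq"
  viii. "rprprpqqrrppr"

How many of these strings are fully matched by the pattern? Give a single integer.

i → no match
ii → no match
iii → match
iv → no match
v → no match
vi → no match
vii → no match
viii → no match
Total matched: 1

1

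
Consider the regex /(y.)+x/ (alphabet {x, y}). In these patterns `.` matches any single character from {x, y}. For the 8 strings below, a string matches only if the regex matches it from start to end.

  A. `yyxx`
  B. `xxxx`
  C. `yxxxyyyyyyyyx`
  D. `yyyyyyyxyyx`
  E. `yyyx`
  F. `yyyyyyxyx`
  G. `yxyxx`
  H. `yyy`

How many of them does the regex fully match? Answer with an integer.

2

A → no match
B → no match — must start with `y`
C → no match
D → match
E → no match
F → no match
G → match
H → no match — must end with `x`
Total matched: 2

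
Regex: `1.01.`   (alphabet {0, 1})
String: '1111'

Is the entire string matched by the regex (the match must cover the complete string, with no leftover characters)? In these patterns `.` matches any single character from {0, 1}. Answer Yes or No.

No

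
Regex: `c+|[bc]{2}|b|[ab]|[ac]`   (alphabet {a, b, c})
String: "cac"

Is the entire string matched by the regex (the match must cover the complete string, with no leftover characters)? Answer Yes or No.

No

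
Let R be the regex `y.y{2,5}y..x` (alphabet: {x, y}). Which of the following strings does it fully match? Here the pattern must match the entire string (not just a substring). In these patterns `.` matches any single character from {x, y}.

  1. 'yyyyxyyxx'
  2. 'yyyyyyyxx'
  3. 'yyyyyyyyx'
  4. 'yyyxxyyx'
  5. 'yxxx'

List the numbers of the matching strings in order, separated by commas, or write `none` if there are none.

1. 'yyyyxyyxx' → no match
2. 'yyyyyyyxx' → match
3. 'yyyyyyyyx' → match
4. 'yyyxxyyx' → no match
5. 'yxxx' → no match

2, 3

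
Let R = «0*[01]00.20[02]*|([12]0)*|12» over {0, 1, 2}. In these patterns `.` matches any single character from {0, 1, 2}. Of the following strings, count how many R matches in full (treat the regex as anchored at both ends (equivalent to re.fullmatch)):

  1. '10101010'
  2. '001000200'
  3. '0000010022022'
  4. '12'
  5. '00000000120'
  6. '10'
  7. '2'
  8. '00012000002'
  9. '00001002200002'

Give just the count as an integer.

8

1. '10101010' → match
2. '001000200' → match
3 → match
4. '12' → match
5. '00000000120' → match
6. '10' → match
7. '2' → no match
8. '00012000002' → match
9 → match
Total matched: 8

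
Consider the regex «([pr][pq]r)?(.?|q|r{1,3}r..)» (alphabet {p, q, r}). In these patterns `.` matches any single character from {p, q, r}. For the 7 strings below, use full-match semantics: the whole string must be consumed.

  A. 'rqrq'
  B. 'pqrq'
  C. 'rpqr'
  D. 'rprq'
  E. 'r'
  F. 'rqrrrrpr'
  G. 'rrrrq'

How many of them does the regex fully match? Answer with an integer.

A → match
B → match
C → no match
D → match
E → match
F → match
G → match
Total matched: 6

6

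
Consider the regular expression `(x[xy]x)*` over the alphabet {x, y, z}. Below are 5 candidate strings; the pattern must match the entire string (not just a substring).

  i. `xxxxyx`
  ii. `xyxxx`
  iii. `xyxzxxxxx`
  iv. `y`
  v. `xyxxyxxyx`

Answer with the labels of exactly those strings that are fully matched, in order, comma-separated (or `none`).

i → match
ii → no match
iii → no match
iv → no match
v → match

i, v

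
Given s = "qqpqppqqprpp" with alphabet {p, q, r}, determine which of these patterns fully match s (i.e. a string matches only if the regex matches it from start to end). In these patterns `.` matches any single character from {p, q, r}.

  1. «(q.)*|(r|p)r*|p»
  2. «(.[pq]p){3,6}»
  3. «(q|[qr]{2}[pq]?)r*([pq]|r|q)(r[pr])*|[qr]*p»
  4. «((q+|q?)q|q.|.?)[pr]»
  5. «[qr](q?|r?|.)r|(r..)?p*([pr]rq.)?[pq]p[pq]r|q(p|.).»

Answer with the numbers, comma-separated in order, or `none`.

1 → no match
2 → match
3 → no match
4 → no match
5 → no match

2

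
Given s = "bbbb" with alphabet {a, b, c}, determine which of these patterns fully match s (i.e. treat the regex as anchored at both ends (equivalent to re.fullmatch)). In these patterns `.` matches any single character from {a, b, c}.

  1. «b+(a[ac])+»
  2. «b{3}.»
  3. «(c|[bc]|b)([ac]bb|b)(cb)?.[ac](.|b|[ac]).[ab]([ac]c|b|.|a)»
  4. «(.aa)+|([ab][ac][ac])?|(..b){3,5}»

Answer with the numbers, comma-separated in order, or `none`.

1 → no match
2 → match
3 → no match
4 → no match

2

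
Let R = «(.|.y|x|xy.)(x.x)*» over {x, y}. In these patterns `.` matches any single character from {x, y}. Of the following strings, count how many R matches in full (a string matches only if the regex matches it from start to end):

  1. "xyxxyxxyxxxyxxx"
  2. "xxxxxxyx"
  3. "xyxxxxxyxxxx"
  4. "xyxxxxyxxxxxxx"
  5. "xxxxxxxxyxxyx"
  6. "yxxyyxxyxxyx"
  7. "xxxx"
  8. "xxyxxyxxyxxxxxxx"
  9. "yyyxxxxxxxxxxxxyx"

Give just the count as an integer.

1 → no match
2 → no match
3 → match
4 → match
5 → match
6 → no match
7 → match
8 → match
9 → no match
Total matched: 5

5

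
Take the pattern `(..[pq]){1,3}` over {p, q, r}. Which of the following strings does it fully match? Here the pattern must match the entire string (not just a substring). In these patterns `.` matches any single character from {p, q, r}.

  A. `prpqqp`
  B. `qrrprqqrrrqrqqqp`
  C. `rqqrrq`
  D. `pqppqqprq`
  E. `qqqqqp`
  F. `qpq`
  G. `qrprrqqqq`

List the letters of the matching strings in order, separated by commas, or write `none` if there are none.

A → match
B → no match
C → match
D → match
E → match
F → match
G → match

A, C, D, E, F, G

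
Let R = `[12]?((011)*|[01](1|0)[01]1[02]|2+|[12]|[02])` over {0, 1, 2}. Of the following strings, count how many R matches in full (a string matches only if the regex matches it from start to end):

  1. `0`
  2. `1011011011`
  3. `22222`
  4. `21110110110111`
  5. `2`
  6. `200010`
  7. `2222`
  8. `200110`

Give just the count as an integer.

1. `0` → match
2. `1011011011` → match
3. `22222` → match
4 → no match
5. `2` → match
6. `200010` → match
7. `2222` → match
8. `200110` → match
Total matched: 7

7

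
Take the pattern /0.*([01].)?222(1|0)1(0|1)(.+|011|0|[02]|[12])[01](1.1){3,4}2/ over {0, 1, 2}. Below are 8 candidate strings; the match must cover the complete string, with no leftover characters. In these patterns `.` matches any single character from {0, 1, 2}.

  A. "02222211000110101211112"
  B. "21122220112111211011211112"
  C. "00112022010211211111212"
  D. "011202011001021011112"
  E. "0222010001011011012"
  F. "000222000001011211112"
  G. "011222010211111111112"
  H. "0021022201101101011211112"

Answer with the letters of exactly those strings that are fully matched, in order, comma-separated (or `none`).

E, G, H

A → no match
B → no match — must start with "0"
C → no match
D → no match
E → match
F → no match
G → match
H → match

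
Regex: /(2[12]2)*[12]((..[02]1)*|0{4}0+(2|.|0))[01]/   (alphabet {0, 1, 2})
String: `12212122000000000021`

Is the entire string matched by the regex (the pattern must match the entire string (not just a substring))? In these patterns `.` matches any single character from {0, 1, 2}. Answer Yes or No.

No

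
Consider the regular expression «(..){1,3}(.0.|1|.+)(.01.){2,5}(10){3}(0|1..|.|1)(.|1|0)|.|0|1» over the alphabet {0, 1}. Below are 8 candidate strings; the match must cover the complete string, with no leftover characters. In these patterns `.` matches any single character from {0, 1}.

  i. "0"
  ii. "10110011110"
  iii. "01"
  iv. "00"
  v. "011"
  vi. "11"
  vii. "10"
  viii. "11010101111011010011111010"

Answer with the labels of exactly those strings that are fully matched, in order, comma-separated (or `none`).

i → match
ii → no match
iii → no match
iv → no match
v → no match
vi → no match
vii → no match
viii → no match

i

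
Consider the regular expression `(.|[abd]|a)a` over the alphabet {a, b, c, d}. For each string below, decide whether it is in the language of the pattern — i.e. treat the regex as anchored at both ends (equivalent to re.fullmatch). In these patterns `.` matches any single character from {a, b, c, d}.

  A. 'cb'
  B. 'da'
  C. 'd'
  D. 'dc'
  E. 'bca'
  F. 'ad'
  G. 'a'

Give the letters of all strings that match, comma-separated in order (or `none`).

B

A → no match — must end with 'a'
B → match
C → no match — must end with 'a'
D → no match — must end with 'a'
E → no match
F → no match — must end with 'a'
G → no match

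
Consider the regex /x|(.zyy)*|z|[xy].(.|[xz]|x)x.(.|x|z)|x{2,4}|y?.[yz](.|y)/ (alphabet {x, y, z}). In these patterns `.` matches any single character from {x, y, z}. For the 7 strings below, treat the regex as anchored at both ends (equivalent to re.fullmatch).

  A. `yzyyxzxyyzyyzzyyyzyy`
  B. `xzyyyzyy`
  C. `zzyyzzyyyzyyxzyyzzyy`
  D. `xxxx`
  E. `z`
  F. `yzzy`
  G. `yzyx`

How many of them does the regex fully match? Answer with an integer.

A → no match
B. `xzyyyzyy` → match
C → match
D. `xxxx` → match
E. `z` → match
F. `yzzy` → match
G. `yzyx` → match
Total matched: 6

6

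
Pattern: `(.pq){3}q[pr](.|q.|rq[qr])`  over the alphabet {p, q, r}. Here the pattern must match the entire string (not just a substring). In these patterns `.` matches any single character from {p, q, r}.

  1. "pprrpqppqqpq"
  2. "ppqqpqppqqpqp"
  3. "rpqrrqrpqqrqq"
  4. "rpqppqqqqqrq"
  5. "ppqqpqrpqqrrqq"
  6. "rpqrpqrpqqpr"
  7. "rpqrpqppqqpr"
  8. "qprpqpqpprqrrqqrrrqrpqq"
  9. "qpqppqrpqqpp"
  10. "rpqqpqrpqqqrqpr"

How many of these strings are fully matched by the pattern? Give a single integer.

1 → no match
2 → match
3 → no match
4 → no match
5 → match
6 → match
7 → match
8 → no match
9 → match
10 → no match
Total matched: 5

5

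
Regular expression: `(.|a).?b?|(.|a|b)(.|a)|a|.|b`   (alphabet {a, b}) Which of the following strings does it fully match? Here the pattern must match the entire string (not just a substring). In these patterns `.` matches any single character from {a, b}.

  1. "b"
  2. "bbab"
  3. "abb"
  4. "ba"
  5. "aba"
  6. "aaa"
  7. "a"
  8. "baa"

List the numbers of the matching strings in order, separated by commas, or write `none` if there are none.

1 → match
2 → no match
3 → match
4 → match
5 → no match
6 → no match
7 → match
8 → no match

1, 3, 4, 7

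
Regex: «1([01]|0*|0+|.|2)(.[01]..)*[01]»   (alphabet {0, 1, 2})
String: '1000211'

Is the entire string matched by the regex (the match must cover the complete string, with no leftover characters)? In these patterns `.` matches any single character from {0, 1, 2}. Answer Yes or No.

Yes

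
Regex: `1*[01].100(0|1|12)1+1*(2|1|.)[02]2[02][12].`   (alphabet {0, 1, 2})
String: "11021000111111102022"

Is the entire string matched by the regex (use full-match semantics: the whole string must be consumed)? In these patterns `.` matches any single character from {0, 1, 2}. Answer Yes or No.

Yes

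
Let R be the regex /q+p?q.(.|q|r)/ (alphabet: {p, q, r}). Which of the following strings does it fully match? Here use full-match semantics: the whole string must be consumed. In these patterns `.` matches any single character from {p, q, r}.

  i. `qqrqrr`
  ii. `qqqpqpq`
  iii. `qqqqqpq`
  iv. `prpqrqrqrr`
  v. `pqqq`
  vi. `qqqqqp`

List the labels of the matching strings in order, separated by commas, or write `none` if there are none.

ii, iii, vi

i → no match
ii → match
iii → match
iv → no match — must start with `q`
v → no match — must start with `q`
vi → match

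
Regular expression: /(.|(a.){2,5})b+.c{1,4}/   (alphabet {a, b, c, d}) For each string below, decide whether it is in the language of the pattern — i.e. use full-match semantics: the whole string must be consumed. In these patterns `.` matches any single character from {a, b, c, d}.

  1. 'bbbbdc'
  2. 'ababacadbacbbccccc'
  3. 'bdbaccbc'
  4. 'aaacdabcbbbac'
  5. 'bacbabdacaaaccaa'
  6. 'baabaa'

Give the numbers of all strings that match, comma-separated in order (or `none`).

1

1 → match
2 → no match
3 → no match
4 → no match
5 → no match — must end with 'c'
6 → no match — must end with 'c'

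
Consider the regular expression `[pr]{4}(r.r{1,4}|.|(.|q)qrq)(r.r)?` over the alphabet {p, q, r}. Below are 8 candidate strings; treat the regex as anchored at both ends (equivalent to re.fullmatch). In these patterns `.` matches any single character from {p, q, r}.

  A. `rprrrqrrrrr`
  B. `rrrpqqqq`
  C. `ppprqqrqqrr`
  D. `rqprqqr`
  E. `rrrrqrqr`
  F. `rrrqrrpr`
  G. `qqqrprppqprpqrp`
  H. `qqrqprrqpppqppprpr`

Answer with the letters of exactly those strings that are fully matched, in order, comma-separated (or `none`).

A, E

A → match
B → no match
C → no match
D → no match
E → match
F → no match
G → no match
H → no match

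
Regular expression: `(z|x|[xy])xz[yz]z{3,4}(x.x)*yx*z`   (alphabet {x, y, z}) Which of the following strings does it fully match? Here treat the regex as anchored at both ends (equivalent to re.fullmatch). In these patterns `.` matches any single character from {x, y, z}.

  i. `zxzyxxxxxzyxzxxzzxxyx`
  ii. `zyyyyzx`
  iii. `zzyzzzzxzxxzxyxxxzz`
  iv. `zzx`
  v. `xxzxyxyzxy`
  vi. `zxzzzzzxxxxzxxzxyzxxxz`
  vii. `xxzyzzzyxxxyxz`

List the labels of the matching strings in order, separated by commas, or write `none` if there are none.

none

i → no match — must end with `z`
ii. `zyyyyzx` → no match — must end with `z`
iii → no match
iv. `zzx` → no match — must end with `z`
v. `xxzxyxyzxy` → no match — must end with `z`
vi → no match
vii → no match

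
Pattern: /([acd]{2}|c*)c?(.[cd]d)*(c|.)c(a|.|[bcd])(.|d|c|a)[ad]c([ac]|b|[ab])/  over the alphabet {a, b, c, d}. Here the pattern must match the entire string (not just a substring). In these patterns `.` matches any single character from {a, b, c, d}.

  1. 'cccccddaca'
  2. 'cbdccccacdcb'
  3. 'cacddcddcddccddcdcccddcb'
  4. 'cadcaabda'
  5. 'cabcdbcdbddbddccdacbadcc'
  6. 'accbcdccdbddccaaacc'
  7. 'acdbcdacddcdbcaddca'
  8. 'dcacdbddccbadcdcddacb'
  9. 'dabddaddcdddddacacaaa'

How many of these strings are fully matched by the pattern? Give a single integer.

1 → match
2 → no match
3 → match
4 → no match
5 → match
6 → match
7 → match
8 → no match
9 → no match
Total matched: 5

5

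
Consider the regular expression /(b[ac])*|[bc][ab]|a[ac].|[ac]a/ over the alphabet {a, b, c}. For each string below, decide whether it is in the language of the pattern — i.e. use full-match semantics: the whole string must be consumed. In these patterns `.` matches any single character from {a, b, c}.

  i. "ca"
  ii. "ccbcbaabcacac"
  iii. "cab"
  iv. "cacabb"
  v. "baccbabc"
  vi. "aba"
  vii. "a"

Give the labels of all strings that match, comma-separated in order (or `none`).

i. "ca" → match
ii → no match
iii. "cab" → no match
iv. "cacabb" → no match
v. "baccbabc" → no match
vi. "aba" → no match
vii. "a" → no match

i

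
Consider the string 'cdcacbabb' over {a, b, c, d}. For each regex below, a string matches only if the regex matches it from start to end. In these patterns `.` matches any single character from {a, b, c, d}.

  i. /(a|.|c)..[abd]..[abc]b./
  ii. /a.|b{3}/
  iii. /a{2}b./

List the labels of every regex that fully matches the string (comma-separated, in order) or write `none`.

i → match
ii → no match
iii → no match — must start with 'a'

i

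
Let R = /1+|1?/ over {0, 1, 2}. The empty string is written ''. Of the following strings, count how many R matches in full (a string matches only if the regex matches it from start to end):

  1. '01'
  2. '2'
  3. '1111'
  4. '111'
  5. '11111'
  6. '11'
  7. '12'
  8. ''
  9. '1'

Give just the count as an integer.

1 → no match
2 → no match
3 → match
4 → match
5 → match
6 → match
7 → no match
8 → match
9 → match
Total matched: 6

6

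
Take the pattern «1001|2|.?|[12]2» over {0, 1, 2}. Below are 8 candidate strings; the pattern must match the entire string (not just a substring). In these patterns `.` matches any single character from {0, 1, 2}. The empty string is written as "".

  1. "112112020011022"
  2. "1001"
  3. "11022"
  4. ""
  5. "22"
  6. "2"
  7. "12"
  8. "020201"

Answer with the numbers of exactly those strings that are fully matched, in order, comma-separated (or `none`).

2, 4, 5, 6, 7

1 → no match
2. "1001" → match
3. "11022" → no match
4. "" → match
5. "22" → match
6. "2" → match
7. "12" → match
8. "020201" → no match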